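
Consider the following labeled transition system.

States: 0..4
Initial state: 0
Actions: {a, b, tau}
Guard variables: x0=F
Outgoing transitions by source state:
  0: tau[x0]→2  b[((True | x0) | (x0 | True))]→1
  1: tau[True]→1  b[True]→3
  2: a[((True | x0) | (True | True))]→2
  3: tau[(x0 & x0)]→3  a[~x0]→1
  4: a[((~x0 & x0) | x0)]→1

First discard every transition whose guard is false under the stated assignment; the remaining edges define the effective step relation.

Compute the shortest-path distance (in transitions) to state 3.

Layered search for 3:
  L0 = {0}
  L1 = {1}
  L2 = {3}
3 enters at depth 2; path b·b

Answer: 2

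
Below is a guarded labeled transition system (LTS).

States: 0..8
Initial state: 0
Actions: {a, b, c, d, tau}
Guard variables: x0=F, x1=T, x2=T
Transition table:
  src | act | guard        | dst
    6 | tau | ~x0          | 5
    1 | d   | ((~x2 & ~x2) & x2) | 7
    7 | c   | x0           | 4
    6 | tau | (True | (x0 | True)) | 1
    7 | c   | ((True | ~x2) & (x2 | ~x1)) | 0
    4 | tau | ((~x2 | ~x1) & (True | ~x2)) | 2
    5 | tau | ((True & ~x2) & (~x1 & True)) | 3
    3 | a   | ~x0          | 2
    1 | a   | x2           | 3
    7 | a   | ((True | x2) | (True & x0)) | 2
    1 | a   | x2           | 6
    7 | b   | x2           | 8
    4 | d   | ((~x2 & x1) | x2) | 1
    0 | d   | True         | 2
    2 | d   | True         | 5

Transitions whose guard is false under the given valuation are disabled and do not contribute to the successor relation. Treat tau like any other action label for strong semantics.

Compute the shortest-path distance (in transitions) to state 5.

Layered search for 5:
  depth 0: {0}
  depth 1: {2}
  depth 2: {5}
first hit 5 at d=2 via d·d

Answer: 2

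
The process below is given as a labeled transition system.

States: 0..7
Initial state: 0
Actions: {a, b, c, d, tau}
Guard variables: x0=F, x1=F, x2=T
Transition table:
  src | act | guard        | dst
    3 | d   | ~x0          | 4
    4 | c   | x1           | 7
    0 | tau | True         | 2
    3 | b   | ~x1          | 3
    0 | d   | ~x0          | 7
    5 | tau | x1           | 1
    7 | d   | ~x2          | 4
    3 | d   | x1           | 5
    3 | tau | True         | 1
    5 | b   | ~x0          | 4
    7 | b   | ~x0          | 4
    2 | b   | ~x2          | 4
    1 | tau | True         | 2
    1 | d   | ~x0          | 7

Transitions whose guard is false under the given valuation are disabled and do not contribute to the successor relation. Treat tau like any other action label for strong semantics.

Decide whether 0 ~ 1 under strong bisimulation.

Answer: BISIMILAR

Analysis:
Refine partition for ~:
  round 0: {{0,1,2,3,4,5,6,7}}
  round 1: {{0,1},{2,4,6},{3},{5,7}}
4 equivalence class(es) (converged in 2)
[0]={0,1}  [1]={0,1}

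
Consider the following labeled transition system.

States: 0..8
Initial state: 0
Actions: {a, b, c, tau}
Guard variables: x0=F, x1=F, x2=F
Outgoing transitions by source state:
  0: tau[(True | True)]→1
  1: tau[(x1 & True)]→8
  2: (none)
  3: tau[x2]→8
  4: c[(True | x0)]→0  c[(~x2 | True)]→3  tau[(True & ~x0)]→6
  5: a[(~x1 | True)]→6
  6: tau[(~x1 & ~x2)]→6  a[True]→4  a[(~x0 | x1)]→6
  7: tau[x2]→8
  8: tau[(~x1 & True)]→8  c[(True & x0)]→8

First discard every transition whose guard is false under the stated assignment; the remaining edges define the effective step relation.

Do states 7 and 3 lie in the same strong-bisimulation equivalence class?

Bisimulation quotient by refinement:
  P[0] = {{0,1,2,3,4,5,6,7,8}}
  P[1] = {{0,8},{1,2,3,7},{4},{5},{6}}
  P[2] = {{0},{1,2,3,7},{4},{5},{6},{8}}
6 equivalence class(es) (converged in 3)
7∈{1,2,3,7}, 3∈{1,2,3,7}

Answer: BISIMILAR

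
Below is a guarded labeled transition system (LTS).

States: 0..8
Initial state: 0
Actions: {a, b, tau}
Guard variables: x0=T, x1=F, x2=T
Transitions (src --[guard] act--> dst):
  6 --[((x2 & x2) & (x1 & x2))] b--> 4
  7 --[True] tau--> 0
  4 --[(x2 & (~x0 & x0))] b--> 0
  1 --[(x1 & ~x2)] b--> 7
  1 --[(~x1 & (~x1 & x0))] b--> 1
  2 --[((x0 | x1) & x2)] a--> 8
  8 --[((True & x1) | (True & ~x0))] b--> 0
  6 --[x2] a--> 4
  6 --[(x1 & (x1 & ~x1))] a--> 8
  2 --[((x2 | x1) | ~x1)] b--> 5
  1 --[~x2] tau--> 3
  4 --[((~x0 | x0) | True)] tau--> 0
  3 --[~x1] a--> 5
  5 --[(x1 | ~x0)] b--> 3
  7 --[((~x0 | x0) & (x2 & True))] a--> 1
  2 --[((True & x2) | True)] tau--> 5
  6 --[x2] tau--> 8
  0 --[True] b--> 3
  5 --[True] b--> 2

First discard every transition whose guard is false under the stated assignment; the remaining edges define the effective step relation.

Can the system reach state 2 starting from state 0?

Guard filter leaves 12 enabled edge(s).
L0 = {0}
L1 = {3}  cumulative {0,3}
L2 = {5}  cumulative {0,3,5}
L3 = {2}  cumulative {0,2,3,5}
L4 = {8}  cumulative {0,2,3,5,8}
R = {0,2,3,5,8}
witness 2: b·a·b

Answer: REACHABLE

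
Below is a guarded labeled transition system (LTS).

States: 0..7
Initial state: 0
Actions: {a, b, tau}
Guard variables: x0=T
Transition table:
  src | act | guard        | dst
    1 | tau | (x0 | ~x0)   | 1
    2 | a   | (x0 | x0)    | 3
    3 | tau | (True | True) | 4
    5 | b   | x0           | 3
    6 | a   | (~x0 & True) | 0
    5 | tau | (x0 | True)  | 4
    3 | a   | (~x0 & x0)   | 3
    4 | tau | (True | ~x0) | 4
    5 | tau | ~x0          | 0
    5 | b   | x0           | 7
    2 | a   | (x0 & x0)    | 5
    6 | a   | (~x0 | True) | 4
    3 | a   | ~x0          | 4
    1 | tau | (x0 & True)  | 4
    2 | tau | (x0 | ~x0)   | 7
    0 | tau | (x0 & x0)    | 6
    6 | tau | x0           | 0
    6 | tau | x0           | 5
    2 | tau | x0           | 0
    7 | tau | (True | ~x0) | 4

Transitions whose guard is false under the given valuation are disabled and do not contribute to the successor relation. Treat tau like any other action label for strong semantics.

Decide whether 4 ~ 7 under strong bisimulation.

Answer: BISIMILAR

Trace:
Refine partition for ~:
  P[0] = {{0,1,2,3,4,5,6,7}}
  P[1] = {{0,1,3,4,7},{2,6},{5}}
  P[2] = {{0},{1,3,4,7},{2},{5},{6}}
5 equivalence class(es) (converged in 3)
4∈{1,3,4,7}, 7∈{1,3,4,7}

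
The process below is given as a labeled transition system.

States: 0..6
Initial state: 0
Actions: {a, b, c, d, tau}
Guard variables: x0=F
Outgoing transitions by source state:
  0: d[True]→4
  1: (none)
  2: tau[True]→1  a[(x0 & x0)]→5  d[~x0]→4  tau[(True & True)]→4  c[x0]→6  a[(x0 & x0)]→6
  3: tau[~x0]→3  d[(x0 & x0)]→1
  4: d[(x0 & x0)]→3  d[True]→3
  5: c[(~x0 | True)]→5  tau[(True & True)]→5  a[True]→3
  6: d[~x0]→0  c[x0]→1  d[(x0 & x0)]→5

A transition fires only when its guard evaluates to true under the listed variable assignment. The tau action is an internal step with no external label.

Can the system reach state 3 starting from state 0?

Answer: REACHABLE

Analysis:
Guard filter leaves 10 enabled edge(s).
depth 0: {0}
depth 1: {4}  total {0,4}
depth 2: {3}  total {0,3,4}
R = {0,3,4}
witness 3: d·d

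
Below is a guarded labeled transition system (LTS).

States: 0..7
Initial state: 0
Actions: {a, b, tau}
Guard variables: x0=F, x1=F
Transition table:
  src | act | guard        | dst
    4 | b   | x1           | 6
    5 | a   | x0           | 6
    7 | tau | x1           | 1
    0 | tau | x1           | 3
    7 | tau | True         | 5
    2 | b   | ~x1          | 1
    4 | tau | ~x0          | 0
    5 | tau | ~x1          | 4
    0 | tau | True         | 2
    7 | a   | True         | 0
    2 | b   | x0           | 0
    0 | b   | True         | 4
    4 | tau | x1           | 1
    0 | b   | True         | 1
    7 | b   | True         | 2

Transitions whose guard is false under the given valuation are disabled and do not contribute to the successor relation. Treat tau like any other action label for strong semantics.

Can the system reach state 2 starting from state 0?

Answer: REACHABLE

Analysis:
9 transition(s) survive guard evaluation.
Layer 0: {0}
Layer 1: {1,2,4}  total {0,1,2,4}
Reachable = {0,1,2,4}
Path to 2: tau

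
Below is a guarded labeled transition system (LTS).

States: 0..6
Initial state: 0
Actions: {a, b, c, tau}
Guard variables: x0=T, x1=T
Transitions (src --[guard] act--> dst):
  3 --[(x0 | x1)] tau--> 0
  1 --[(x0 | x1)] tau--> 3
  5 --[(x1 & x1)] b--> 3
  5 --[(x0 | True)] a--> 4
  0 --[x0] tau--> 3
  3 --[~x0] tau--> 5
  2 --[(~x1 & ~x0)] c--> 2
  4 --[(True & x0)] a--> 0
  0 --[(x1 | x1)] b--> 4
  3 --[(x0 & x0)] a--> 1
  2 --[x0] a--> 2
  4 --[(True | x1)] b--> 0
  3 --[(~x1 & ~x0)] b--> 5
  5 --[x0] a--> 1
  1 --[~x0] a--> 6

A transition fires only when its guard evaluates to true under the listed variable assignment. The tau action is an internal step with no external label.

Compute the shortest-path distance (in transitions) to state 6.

Breadth-first toward 6:
  L0 = {0}
  L1 = {3,4}
  L2 = {1}
6 never appears.

Answer: UNREACHABLE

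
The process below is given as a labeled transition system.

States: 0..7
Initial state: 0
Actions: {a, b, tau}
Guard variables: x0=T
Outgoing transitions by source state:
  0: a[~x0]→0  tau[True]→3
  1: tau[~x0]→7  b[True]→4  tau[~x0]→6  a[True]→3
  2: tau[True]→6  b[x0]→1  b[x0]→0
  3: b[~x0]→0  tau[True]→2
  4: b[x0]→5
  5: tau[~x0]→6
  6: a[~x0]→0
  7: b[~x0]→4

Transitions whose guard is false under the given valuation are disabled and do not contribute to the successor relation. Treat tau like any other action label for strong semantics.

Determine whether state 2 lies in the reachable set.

Answer: REACHABLE

Analysis:
Guard filter leaves 8 enabled edge(s).
L0 = {0}
L1 = {3}  now seen {0,3}
L2 = {2}  now seen {0,2,3}
L3 = {1,6}  now seen {0,1,2,3,6}
L4 = {4}  now seen {0,1,2,3,4,6}
L5 = {5}  now seen {0,1,2,3,4,5,6}
R = {0,1,2,3,4,5,6}
Path to 2: tau·tau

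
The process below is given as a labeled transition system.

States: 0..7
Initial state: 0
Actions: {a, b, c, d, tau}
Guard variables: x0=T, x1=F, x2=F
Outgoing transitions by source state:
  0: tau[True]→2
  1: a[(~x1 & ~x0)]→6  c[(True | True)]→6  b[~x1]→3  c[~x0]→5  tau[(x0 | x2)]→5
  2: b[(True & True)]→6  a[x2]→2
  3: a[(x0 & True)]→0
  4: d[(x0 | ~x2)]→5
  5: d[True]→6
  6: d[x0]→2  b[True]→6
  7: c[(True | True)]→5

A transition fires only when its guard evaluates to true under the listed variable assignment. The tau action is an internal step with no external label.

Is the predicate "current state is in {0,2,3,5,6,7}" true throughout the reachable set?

Safe = {0,2,3,5,6,7}
R = {0,2,6}
  0: safe
  2: safe
  6: safe

Answer: INVARIANT HOLDS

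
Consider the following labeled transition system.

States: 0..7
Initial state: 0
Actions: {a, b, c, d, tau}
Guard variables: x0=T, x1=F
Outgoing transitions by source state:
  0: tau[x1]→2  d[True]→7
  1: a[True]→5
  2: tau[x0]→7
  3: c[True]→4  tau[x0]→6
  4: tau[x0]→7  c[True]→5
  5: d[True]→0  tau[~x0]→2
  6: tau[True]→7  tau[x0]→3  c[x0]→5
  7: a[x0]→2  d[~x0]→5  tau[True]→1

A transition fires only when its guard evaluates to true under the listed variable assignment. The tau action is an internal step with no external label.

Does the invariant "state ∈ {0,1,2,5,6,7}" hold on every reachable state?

Inv-set: {0,1,2,5,6,7}
Reach set: {0,1,2,5,7}
  0: ok
  1: ok
  2: ok
  5: ok
  7: ok

Answer: INVARIANT HOLDS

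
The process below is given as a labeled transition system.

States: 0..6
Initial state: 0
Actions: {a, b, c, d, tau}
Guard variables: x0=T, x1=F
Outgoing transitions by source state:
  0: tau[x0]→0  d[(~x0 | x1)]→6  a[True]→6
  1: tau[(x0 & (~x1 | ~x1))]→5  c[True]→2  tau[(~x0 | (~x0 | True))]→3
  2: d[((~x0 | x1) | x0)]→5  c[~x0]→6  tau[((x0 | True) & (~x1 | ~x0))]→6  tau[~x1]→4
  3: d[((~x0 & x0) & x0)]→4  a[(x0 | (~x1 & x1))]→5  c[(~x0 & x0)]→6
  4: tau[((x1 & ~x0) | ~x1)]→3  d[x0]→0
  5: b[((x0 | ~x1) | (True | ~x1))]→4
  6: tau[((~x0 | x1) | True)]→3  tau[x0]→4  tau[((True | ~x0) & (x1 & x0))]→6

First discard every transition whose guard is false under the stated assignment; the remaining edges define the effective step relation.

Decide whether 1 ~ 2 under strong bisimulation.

Answer: NOT BISIMILAR

Analysis:
Refine partition for ~:
  π0 = {{0,1,2,3,4,5,6}}
  π1 = {{0},{1},{2,4},{3},{5},{6}}
  π2 = {{0},{1},{2},{3},{4},{5},{6}}
stable after 3 split(s): 7 block(s)
1∈{1}, 2∈{2}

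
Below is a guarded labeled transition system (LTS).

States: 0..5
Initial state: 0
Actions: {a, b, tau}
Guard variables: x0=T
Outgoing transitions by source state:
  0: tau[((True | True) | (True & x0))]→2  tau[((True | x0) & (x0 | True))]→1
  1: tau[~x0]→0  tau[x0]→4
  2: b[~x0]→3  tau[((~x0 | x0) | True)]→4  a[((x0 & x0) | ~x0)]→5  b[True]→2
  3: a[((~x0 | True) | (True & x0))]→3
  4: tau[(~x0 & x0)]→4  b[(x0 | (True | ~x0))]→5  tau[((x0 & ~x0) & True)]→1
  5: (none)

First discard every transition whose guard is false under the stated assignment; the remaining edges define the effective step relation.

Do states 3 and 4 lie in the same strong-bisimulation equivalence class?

Compute ~ classes (split until stable):
  π0 = {{0,1,2,3,4,5}}
  π1 = {{0,1},{2},{3},{4},{5}}
  π2 = {{0},{1},{2},{3},{4},{5}}
Fixed point at round 3; 6 class(es).
class of 3: {3}; class of 4: {4}

Answer: NOT BISIMILAR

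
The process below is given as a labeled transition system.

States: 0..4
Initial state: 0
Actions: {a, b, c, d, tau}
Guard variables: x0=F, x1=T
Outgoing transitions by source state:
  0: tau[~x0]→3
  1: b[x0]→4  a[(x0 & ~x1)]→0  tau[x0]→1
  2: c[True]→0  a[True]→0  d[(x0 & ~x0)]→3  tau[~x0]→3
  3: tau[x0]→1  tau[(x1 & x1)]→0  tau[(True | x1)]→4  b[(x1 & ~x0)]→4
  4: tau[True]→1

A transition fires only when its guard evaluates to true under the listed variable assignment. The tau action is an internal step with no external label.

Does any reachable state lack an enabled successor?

Answer: DEADLOCK at state 1

Working:
Reachable = {0,1,3,4}
  0: tau→3  [1 exit(s)]
  1: ∅  [STUCK]
  3: b→4  tau→0  tau→4  [3 exit(s)]
  4: tau→1  [1 exit(s)]
Path to 1: tau·tau·tau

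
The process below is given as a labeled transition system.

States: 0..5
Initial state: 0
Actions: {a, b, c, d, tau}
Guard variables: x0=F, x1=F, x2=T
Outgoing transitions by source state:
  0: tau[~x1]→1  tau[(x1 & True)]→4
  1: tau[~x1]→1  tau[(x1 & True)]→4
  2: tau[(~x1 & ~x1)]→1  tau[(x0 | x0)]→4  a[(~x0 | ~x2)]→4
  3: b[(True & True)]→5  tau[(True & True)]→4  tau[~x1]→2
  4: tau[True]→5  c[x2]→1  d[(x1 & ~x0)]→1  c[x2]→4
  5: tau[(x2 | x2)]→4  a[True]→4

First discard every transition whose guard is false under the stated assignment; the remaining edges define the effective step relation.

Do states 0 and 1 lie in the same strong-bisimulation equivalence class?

Compute ~ classes (split until stable):
  round 0: {{0,1,2,3,4,5}}
  round 1: {{0,1},{2,5},{3},{4}}
  round 2: {{0,1},{2},{3},{4},{5}}
stable after 3 split(s): 5 block(s)
class of 0: {0,1}; class of 1: {0,1}

Answer: BISIMILAR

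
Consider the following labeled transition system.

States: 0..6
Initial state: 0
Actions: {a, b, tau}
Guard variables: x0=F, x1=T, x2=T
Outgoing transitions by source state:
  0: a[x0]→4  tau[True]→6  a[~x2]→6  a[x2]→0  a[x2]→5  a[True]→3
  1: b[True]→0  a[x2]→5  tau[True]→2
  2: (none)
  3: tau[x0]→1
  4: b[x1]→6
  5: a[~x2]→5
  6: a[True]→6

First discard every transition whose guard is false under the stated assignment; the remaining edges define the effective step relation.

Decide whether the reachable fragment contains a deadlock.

Answer: DEADLOCK at state 3

Working:
R = {0,3,5,6}
  0: a→0  a→3  a→5  tau→6  [deg 4]
  3: ∅  [no exit]
  5: ∅  [no exit]
  6: a→6  [deg 1]
witness 3: a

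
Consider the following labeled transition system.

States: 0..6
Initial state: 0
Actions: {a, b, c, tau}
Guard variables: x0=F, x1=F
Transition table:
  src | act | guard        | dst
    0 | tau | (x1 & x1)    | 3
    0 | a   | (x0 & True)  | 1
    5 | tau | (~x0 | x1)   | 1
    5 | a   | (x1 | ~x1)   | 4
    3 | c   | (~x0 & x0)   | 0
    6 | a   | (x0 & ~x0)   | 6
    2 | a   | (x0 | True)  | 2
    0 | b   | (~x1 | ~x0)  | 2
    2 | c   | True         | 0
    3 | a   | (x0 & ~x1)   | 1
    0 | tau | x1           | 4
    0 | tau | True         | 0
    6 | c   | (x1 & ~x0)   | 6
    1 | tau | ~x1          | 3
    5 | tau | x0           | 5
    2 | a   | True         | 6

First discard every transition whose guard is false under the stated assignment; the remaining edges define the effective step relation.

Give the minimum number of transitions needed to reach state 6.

Answer: 2

Trace:
Breadth-first toward 6:
  Layer 0: {0}
  Layer 1: {2}
  Layer 2: {6}
6 enters at depth 2; path b·a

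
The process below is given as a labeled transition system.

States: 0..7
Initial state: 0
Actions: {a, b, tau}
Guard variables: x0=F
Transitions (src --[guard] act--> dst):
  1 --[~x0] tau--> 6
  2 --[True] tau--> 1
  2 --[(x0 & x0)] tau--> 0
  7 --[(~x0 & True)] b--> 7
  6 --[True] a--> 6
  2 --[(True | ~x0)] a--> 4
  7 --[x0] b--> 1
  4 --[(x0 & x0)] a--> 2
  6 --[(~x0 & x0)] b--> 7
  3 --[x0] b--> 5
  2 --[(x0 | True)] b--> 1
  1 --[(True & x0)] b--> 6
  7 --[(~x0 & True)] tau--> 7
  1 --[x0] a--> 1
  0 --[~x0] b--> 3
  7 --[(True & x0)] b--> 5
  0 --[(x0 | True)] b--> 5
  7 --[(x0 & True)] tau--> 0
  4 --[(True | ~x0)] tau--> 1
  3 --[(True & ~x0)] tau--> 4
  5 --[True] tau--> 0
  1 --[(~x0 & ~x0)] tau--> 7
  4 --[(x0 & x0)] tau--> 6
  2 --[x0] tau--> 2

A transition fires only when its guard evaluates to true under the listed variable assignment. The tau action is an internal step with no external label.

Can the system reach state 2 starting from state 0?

Guard filter leaves 13 enabled edge(s).
depth 0: {0}
depth 1: {3,5}  cumulative {0,3,5}
depth 2: {4}  cumulative {0,3,4,5}
depth 3: {1}  cumulative {0,1,3,4,5}
depth 4: {6,7}  cumulative {0,1,3,4,5,6,7}
R = {0,1,3,4,5,6,7}

Answer: UNREACHABLE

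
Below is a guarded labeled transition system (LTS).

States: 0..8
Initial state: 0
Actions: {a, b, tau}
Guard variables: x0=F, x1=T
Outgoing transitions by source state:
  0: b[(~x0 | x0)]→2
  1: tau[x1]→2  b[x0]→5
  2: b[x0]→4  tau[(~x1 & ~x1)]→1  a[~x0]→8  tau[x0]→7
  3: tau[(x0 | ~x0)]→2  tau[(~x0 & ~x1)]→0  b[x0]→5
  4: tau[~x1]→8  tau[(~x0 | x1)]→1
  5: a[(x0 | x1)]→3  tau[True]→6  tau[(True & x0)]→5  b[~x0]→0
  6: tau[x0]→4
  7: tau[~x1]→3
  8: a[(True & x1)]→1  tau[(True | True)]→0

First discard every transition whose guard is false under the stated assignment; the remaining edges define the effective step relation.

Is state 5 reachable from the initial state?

Answer: UNREACHABLE

Analysis:
After dropping false guards: 10 live edges.
Layer 0: {0}
Layer 1: {2}  total {0,2}
Layer 2: {8}  total {0,2,8}
Layer 3: {1}  total {0,1,2,8}
Reach set: {0,1,2,8}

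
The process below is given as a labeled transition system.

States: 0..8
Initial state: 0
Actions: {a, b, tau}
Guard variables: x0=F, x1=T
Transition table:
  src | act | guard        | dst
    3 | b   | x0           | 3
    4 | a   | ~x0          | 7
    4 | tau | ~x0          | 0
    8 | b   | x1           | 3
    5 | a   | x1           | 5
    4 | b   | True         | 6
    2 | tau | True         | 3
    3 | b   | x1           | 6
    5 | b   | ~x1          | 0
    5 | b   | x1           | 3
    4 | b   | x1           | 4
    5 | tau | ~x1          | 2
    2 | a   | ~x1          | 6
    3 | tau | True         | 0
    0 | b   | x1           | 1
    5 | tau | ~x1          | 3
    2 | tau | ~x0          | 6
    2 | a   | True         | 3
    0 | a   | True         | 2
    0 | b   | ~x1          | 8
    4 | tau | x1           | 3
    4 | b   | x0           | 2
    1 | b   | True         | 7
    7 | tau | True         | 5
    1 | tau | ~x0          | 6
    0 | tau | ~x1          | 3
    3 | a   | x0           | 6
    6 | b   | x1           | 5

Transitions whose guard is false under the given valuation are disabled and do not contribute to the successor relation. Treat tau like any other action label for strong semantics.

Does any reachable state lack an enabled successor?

Answer: DEADLOCK-FREE

Analysis:
R = {0,1,2,3,5,6,7}
  0: a→2  b→1  [2 exit(s)]
  1: b→7  tau→6  [2 exit(s)]
  2: a→3  tau→3  tau→6  [3 exit(s)]
  3: b→6  tau→0  [2 exit(s)]
  5: a→5  b→3  [2 exit(s)]
  6: b→5  [1 exit(s)]
  7: tau→5  [1 exit(s)]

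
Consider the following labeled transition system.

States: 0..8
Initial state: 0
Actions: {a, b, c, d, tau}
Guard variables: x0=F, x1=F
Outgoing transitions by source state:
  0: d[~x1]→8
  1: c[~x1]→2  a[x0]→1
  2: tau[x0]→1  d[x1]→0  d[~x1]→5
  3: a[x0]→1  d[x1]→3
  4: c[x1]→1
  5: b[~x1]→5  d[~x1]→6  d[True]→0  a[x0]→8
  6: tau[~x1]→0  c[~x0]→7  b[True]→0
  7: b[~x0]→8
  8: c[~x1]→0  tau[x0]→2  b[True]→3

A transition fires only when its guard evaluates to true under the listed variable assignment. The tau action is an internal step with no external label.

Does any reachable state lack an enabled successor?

R = {0,3,8}
  0: d→8  [1 exit(s)]
  3: ∅  [STUCK]
  8: b→3  c→0  [2 exit(s)]
trace reaching 3: d·b

Answer: DEADLOCK at state 3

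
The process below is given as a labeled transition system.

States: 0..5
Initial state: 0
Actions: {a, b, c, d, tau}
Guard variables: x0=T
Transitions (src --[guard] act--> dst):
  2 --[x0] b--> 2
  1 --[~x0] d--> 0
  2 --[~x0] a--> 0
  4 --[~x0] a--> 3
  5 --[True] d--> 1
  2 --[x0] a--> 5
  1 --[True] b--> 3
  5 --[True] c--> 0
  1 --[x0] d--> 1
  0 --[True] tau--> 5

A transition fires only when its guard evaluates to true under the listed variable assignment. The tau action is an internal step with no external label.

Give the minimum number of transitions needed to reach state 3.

Answer: 3

Trace:
BFS to 3:
  Layer 0: {0}
  Layer 1: {5}
  Layer 2: {1}
  Layer 3: {3}
depth(3)=3, e.g. tau·d·b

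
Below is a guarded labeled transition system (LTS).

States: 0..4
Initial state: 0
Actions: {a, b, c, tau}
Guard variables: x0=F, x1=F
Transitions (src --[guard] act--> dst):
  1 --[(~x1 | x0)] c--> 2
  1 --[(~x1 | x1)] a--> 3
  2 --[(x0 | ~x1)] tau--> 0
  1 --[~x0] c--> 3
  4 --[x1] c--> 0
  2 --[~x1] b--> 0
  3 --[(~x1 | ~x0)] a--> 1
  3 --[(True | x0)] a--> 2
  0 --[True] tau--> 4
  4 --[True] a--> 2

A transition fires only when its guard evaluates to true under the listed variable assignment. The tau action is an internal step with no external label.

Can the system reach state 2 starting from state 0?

After dropping false guards: 9 live edges.
Layer 0: {0}
Layer 1: {4}  total {0,4}
Layer 2: {2}  total {0,2,4}
Reachable = {0,2,4}
trace reaching 2: tau·a

Answer: REACHABLE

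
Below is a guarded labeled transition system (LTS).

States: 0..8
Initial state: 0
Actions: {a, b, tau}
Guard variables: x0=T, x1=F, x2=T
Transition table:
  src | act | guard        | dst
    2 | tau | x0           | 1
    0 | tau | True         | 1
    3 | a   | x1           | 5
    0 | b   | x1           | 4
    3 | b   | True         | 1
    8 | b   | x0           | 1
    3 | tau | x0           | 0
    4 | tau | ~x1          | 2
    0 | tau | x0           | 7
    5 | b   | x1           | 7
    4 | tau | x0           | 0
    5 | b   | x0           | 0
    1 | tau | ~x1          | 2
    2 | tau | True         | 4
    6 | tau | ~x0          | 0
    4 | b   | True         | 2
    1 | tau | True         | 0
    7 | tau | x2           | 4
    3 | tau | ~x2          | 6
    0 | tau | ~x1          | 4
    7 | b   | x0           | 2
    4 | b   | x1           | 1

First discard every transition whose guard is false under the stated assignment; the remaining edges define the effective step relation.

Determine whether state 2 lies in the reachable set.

Answer: REACHABLE

Working:
After dropping false guards: 16 live edges.
L0 = {0}
L1 = {1,4,7}  now seen {0,1,4,7}
L2 = {2}  now seen {0,1,2,4,7}
R = {0,1,2,4,7}
witness 2: tau·tau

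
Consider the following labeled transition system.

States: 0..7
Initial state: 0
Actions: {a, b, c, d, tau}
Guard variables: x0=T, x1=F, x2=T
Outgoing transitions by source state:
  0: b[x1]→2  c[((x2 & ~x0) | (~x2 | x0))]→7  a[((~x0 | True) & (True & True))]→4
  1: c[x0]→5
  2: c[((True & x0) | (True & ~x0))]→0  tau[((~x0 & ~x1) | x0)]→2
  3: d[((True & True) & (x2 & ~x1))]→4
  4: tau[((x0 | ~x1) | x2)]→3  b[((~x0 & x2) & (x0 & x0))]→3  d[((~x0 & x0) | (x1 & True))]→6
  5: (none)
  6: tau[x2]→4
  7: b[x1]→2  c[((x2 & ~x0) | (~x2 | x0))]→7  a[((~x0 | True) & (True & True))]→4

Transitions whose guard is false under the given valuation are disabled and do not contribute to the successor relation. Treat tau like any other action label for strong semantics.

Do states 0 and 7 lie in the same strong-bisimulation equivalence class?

Compute ~ classes (split until stable):
  round 0: {{0,1,2,3,4,5,6,7}}
  round 1: {{0,7},{1},{2},{3},{4,6},{5}}
  round 2: {{0,7},{1},{2},{3},{4},{5},{6}}
stable after 3 split(s): 7 block(s)
class of 0: {0,7}; class of 7: {0,7}

Answer: BISIMILAR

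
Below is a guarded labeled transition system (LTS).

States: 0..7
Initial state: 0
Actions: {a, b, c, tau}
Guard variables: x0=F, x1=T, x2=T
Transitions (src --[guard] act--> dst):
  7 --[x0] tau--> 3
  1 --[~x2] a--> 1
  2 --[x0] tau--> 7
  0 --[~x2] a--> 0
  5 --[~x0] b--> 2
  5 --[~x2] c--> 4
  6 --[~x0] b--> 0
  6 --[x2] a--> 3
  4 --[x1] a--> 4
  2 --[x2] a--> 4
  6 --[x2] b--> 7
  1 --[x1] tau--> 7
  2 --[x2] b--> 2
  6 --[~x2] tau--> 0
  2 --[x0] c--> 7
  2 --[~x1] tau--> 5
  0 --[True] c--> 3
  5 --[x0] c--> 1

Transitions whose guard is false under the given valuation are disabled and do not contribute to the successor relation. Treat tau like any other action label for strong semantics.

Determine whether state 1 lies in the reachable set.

Answer: UNREACHABLE

Working:
9 transition(s) survive guard evaluation.
Layer 0: {0}
Layer 1: {3}  total {0,3}
R = {0,3}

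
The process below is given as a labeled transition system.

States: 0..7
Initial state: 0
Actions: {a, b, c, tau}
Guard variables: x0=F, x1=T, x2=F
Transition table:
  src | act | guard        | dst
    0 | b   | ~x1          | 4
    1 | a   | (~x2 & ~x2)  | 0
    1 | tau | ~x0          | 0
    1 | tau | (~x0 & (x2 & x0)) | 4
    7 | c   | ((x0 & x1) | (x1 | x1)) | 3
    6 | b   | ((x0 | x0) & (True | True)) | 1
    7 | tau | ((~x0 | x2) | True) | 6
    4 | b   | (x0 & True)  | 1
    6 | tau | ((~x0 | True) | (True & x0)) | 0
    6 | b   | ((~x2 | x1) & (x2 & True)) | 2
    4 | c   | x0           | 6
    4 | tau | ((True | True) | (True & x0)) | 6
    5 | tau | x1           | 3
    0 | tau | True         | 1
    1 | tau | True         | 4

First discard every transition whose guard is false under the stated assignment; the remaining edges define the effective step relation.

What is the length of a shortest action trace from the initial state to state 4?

Answer: 2

Trace:
Breadth-first toward 4:
  L0 = {0}
  L1 = {1}
  L2 = {4}
first hit 4 at d=2 via tau·tau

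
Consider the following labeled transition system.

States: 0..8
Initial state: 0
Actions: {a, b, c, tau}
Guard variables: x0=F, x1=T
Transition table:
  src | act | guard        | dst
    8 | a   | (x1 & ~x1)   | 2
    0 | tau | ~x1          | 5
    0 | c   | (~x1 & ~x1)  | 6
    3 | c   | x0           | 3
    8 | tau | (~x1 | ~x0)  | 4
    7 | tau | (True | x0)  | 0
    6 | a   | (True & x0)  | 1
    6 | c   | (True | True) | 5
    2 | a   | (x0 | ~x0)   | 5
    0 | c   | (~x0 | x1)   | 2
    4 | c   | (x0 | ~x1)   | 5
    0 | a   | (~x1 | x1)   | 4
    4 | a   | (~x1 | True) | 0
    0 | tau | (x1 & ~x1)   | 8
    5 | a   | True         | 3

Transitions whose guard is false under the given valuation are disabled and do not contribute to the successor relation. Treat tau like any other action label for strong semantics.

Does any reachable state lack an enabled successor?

Answer: DEADLOCK at state 3

Working:
R = {0,2,3,4,5}
  0: a→4  c→2  [deg 2]
  2: a→5  [deg 1]
  3: ∅  [no exit]
  4: a→0  [deg 1]
  5: a→3  [deg 1]
witness 3: c·a·a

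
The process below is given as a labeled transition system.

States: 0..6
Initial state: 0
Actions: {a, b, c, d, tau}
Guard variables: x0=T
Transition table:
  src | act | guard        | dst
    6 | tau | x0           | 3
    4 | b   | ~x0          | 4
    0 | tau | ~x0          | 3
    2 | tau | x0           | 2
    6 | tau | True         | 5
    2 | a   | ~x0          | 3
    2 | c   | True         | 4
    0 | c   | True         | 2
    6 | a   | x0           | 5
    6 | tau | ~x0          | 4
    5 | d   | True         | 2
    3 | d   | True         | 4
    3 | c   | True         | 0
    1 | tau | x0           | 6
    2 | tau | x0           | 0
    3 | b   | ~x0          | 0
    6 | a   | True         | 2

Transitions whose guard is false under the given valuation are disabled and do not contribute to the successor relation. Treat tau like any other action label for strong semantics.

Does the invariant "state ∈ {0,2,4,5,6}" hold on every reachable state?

Answer: INVARIANT HOLDS

Trace:
Inv-set: {0,2,4,5,6}
Reachable = {0,2,4}
  0: ✓
  2: ✓
  4: ✓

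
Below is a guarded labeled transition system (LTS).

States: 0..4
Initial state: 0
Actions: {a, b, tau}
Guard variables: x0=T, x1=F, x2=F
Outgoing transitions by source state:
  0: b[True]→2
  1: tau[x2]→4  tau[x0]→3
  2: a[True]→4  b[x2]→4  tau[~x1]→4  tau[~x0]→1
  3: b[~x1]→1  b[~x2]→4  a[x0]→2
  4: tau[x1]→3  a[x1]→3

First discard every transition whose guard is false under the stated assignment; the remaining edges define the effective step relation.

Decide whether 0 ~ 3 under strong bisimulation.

Compute ~ classes (split until stable):
  P[0] = {{0,1,2,3,4}}
  P[1] = {{0},{1},{2},{3},{4}}
5 equivalence class(es) (converged in 2)
class of 0: {0}; class of 3: {3}

Answer: NOT BISIMILAR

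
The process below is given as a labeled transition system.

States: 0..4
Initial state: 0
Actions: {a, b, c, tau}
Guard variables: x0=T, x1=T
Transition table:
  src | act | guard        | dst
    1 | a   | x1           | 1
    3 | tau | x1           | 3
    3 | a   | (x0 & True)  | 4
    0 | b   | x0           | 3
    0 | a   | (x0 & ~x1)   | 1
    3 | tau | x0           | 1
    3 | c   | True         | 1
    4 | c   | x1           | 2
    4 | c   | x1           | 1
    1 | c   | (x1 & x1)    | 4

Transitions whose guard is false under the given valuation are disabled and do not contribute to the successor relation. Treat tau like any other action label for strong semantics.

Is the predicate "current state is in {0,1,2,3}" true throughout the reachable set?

Allowed set {0,1,2,3}
Reachable = {0,1,2,3,4}
  0: ok
  1: ok
  2: ok
  3: ok
  4: ✗ unsafe
reach 4 via b·a — violates

Answer: INVARIANT VIOLATED at state 4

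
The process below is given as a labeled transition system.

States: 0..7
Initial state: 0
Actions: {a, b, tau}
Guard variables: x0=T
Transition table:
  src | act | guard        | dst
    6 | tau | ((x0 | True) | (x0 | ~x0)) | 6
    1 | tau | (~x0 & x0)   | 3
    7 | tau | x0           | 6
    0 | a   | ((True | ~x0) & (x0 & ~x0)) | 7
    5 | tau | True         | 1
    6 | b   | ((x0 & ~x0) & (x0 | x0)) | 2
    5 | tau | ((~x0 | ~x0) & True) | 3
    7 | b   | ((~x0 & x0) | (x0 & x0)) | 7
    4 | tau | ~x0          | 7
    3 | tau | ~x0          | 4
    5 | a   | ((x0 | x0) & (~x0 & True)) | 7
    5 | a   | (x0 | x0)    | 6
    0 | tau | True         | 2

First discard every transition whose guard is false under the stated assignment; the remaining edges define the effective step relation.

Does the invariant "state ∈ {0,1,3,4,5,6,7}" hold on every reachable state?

Inv-set: {0,1,3,4,5,6,7}
Reachable = {0,2}
  0: ok
  2: VIOLATES
witness against invariant: tau → 2

Answer: INVARIANT VIOLATED at state 2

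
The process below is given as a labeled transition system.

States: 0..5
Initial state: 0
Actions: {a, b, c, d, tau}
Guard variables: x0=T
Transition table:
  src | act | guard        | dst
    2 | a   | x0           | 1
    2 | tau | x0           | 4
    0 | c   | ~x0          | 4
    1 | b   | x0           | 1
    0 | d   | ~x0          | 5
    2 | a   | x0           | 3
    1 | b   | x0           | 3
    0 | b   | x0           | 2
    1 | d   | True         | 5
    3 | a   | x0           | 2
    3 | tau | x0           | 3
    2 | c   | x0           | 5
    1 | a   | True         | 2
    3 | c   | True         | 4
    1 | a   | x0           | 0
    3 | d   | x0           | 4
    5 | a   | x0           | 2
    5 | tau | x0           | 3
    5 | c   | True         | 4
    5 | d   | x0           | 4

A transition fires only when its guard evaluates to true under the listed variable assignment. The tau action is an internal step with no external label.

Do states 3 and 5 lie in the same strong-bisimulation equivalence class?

Bisimulation quotient by refinement:
  P[0] = {{0,1,2,3,4,5}}
  P[1] = {{0},{1},{2},{3,5},{4}}
5 equivalence class(es) (converged in 2)
3∈{3,5}, 5∈{3,5}

Answer: BISIMILAR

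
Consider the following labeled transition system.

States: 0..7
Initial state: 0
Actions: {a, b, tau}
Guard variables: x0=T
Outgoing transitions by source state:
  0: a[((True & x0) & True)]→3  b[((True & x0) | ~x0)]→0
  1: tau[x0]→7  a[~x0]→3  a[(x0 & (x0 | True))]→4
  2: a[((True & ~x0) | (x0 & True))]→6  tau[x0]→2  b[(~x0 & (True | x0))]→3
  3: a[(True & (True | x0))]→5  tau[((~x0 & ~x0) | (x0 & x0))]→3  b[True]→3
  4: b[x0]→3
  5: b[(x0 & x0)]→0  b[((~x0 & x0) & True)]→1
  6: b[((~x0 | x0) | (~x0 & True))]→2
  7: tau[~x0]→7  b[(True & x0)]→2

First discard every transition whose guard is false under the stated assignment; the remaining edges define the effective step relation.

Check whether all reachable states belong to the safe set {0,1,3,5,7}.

Allowed set {0,1,3,5,7}
Reachable = {0,3,5}
  0: ✓
  3: ✓
  5: ✓

Answer: INVARIANT HOLDS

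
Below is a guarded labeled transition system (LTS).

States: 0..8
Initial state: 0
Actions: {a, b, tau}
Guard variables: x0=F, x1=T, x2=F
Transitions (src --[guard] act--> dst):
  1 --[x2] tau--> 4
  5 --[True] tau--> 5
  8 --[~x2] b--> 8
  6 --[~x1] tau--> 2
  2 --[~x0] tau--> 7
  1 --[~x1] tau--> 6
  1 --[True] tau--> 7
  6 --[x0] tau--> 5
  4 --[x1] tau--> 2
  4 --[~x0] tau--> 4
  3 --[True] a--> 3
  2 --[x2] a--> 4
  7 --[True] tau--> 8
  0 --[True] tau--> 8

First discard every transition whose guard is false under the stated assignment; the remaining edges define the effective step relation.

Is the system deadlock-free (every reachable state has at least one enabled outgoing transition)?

Reach set: {0,8}
  0: tau→8  [1 out]
  8: b→8  [1 out]

Answer: DEADLOCK-FREE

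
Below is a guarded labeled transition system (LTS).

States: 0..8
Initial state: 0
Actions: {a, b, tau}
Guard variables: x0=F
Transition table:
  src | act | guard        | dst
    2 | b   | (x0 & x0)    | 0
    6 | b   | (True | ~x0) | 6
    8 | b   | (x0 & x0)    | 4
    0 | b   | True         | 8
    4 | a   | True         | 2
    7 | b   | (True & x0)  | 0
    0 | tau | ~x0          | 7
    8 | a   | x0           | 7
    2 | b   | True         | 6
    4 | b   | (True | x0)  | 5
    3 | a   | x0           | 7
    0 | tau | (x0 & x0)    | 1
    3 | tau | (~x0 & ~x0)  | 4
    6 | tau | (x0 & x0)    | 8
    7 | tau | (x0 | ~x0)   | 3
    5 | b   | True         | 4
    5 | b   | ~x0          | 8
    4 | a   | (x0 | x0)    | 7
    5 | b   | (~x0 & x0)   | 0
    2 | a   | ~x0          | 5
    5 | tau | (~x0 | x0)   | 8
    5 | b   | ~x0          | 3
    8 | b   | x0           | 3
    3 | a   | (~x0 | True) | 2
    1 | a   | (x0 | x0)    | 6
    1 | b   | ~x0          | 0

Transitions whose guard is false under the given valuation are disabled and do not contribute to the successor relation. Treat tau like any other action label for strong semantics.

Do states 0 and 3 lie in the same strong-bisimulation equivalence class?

Answer: NOT BISIMILAR

Trace:
Compute ~ classes (split until stable):
  round 0: {{0,1,2,3,4,5,6,7,8}}
  round 1: {{0,5},{1,6},{2,4},{3},{7},{8}}
  round 2: {{0},{1},{2},{3},{4},{5},{6},{7},{8}}
9 equivalence class(es) (converged in 3)
class of 0: {0}; class of 3: {3}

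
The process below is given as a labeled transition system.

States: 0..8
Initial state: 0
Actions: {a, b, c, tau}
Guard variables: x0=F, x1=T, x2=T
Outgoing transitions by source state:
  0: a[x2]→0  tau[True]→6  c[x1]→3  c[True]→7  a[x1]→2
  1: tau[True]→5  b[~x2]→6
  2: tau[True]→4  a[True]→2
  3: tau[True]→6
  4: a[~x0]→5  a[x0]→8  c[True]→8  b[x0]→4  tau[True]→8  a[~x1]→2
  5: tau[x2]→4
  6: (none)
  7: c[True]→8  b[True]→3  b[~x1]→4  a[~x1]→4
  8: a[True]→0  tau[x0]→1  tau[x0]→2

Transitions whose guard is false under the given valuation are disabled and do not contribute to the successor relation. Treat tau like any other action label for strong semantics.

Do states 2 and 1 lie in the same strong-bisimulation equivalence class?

Answer: NOT BISIMILAR

Working:
Refine partition for ~:
  P[0] = {{0,1,2,3,4,5,6,7,8}}
  P[1] = {{0,4},{1,3,5},{2},{6},{7},{8}}
  P[2] = {{0},{1},{2},{3},{4},{5},{6},{7},{8}}
stable after 3 split(s): 9 block(s)
[2]={2}  [1]={1}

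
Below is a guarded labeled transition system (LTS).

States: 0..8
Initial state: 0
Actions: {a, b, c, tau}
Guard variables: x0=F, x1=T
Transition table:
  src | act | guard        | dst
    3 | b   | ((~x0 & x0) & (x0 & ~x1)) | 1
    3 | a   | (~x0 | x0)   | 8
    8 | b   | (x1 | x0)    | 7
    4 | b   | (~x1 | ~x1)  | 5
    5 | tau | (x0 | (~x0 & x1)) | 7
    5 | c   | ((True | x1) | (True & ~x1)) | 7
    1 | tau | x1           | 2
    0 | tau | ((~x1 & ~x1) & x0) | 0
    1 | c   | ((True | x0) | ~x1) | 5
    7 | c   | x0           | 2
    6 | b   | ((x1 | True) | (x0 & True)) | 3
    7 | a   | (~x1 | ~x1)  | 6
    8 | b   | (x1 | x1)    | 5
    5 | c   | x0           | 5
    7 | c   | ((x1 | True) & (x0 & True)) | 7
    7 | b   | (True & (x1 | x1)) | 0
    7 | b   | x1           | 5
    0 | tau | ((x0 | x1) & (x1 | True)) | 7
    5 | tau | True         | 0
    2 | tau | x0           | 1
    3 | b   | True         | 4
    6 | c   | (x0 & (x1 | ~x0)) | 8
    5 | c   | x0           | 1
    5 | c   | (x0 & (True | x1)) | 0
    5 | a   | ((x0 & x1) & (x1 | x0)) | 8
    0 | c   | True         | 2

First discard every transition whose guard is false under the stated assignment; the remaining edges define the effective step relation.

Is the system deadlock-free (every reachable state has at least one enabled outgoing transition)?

Answer: DEADLOCK at state 2

Analysis:
R = {0,2,5,7}
  0: c→2  tau→7  [2 out]
  2: ∅  [no exit]
  5: c→7  tau→0  tau→7  [3 out]
  7: b→0  b→5  [2 out]
trace reaching 2: c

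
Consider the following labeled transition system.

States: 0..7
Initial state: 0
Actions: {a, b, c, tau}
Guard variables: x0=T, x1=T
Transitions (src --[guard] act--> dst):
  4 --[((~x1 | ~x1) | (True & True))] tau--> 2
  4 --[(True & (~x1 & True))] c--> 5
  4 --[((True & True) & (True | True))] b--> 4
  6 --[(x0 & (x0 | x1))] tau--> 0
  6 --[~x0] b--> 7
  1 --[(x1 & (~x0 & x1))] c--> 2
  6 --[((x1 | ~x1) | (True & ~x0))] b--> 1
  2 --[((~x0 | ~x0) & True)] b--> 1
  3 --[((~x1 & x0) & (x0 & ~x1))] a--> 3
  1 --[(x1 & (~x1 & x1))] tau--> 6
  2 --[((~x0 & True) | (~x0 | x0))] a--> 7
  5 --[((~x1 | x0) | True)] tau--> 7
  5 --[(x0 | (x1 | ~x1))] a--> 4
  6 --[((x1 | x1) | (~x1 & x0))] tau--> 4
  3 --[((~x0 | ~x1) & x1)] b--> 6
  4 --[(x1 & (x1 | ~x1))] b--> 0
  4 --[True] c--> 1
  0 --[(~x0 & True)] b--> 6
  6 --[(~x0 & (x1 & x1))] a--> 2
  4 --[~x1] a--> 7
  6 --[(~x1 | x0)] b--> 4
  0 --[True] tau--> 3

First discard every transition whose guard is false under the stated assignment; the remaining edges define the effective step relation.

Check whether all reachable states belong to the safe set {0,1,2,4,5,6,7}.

Answer: INVARIANT VIOLATED at state 3

Trace:
Allowed set {0,1,2,4,5,6,7}
R = {0,3}
  0: ✓
  3: ✗ unsafe
counterexample path to 3: tau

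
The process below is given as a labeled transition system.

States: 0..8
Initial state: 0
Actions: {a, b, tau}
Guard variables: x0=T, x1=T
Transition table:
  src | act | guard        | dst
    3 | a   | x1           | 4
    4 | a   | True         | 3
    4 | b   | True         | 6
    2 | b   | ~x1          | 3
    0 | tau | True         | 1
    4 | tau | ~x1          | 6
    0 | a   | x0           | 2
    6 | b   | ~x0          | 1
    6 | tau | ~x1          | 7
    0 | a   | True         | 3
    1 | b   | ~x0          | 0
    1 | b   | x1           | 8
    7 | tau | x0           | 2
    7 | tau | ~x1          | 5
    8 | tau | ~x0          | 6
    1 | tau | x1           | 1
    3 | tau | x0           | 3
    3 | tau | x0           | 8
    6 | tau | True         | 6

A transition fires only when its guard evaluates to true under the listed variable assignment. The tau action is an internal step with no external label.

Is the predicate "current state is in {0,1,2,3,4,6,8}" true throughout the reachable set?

Allowed set {0,1,2,3,4,6,8}
R = {0,1,2,3,4,6,8}
  0: ok
  1: ok
  2: ok
  3: ok
  4: ok
  6: ok
  8: ok

Answer: INVARIANT HOLDS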